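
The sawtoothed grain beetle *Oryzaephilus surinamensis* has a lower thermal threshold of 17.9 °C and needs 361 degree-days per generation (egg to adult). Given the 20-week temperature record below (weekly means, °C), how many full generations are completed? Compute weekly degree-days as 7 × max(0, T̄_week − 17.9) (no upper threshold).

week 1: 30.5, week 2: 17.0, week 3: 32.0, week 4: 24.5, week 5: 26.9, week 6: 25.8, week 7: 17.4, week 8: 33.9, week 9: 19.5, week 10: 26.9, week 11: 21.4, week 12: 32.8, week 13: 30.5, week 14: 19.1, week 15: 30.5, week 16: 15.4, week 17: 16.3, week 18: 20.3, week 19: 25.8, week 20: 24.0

2 generations

Weekly DD (7 × max(0, T̄ − 17.9)): 88.2, 0.0, 98.7, 46.2, 63.0, 55.3, 0.0, 112.0, 11.2, 63.0, 24.5, 104.3, 88.2, 8.4, 88.2, 0.0, 0.0, 16.8, 55.3, 42.7.
Season total = 966.0 DD.
Complete generations = ⌊966.0 / 361⌋ = 2.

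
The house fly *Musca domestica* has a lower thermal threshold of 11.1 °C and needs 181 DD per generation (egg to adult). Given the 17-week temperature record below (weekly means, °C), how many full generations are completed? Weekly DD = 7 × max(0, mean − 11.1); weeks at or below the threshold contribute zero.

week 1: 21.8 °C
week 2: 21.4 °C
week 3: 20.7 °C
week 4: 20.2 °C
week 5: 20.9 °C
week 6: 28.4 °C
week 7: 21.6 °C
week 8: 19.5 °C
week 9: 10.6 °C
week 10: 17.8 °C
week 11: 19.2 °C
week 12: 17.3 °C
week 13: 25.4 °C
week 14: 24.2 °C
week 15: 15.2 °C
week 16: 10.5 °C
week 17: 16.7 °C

Weekly DD (7 × max(0, T̄ − 11.1)): 74.9, 72.1, 67.2, 63.7, 68.6, 121.1, 73.5, 58.8, 0.0, 46.9, 56.7, 43.4, 100.1, 91.7, 28.7, 0.0, 39.2.
Season total = 1006.6 DD.
Complete generations = ⌊1006.6 / 181⌋ = 5.

5 generations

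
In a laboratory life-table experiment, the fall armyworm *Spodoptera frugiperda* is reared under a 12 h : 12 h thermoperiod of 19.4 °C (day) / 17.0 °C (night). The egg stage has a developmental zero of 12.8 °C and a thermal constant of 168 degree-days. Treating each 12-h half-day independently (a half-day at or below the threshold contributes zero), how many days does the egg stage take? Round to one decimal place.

31.1 days

Day half: max(0, 19.4 − 12.8) × 0.5 = 6.6 × 0.5 = 3.30 DD.
Night half: max(0, 17.0 − 12.8) × 0.5 = 4.2 × 0.5 = 2.10 DD.
Per 24 h: 5.40 DD/day.
Duration = 168 / 5.40 = 31.111 ≈ 31.1 days.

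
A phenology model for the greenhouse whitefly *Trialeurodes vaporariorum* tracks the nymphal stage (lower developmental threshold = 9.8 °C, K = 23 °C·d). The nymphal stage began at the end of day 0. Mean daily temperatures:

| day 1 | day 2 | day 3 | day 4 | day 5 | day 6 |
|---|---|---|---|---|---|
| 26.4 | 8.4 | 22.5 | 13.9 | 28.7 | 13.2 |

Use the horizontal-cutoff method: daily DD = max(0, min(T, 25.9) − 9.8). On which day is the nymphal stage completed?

day 3

Daily DD above 9.8 °C (capped at 16.1): 16.1, 0.0, 12.7, 4.1, 16.1, 3.4.
Cumulative: 16.1, 16.1, 28.8, 32.9, 49.0, 52.4.
The total first reaches 23 DD on day 3.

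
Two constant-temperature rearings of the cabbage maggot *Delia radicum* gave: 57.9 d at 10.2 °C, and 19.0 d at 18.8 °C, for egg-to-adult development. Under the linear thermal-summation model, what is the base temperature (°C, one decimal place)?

Linear rate model ⇒ the product D·(T − T_b) is constant across temperatures.
57.9·(10.2 − T_b) = 19.0·(18.8 − T_b)
T_b = (57.9·10.2 − 19.0·18.8) / (57.9 − 19.0) = 233.38 / 38.9 = 5.999 °C ≈ 6.0 °C.

6.0 °C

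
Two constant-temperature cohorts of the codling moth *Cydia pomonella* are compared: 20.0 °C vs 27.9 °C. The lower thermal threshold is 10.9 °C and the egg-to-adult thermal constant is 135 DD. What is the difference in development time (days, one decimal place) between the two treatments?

At 20.0 °C: 135 / (20.0 − 10.9) = 135 / 9.1 = 14.835 d.
At 27.9 °C: 135 / (27.9 − 10.9) = 135 / 17.0 = 7.941 d.
Difference = |14.835 − 7.941| = 6.894 ≈ 6.9 days.

6.9 days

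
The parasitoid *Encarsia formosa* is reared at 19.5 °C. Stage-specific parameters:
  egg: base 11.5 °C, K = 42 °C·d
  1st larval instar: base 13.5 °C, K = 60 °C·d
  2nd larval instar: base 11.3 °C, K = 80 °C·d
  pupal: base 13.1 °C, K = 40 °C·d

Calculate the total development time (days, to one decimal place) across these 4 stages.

egg: 42 / (19.5 − 11.5) = 42 / 8.0 = 5.250 d.
1st larval instar: 60 / (19.5 − 13.5) = 60 / 6.0 = 10.000 d.
2nd larval instar: 80 / (19.5 − 11.3) = 80 / 8.2 = 9.756 d.
pupal: 40 / (19.5 − 13.1) = 40 / 6.4 = 6.250 d.
Sum = 31.256 ≈ 31.3 days.

31.3 days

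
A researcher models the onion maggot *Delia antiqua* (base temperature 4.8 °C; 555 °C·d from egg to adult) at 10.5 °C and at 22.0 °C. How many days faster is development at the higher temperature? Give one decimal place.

At 10.5 °C: 555 / (10.5 − 4.8) = 555 / 5.7 = 97.368 d.
At 22.0 °C: 555 / (22.0 − 4.8) = 555 / 17.2 = 32.267 d.
Difference = |97.368 − 32.267| = 65.101 ≈ 65.1 days.

65.1 days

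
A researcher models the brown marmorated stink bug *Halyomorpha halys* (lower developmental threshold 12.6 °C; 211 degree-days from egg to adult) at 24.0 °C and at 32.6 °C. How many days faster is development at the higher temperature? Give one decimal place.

8.0 days

At 24.0 °C: 211 / (24.0 − 12.6) = 211 / 11.4 = 18.509 d.
At 32.6 °C: 211 / (32.6 − 12.6) = 211 / 20.0 = 10.550 d.
Difference = |18.509 − 10.550| = 7.959 ≈ 8.0 days.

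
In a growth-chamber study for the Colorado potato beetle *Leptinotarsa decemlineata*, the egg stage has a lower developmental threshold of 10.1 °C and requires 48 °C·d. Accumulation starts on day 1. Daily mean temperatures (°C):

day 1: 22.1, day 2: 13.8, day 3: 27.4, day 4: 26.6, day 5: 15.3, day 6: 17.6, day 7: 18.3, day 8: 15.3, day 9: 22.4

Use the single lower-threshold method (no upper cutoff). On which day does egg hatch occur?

day 4

Daily DD above 10.1 °C: 12.0, 3.7, 17.3, 16.5, 5.2, 7.5, 8.2, 5.2, 12.3.
Cumulative: 12.0, 15.7, 33.0, 49.5, 54.7, 62.2, 70.4, 75.6, 87.9.
The total first reaches 48 DD on day 4.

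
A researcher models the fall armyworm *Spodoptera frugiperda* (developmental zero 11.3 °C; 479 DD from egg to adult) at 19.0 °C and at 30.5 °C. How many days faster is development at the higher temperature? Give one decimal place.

At 19.0 °C: 479 / (19.0 − 11.3) = 479 / 7.7 = 62.208 d.
At 30.5 °C: 479 / (30.5 − 11.3) = 479 / 19.2 = 24.948 d.
Difference = |62.208 − 24.948| = 37.260 ≈ 37.3 days.

37.3 days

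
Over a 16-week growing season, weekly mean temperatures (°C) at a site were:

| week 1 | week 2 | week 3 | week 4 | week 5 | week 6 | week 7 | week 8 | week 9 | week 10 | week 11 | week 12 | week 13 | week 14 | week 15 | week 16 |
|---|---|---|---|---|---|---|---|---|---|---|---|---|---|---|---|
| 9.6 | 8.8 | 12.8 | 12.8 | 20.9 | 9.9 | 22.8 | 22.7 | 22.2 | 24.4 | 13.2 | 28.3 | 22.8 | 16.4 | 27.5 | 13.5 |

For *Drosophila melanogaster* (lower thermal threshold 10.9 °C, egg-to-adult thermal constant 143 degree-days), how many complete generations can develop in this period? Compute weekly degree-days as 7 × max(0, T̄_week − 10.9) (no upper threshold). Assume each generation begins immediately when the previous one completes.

Weekly DD (7 × max(0, T̄ − 10.9)): 0.0, 0.0, 13.3, 13.3, 70.0, 0.0, 83.3, 82.6, 79.1, 94.5, 16.1, 121.8, 83.3, 38.5, 116.2, 18.2.
Season total = 830.2 DD.
Complete generations = ⌊830.2 / 143⌋ = 5.

5 generations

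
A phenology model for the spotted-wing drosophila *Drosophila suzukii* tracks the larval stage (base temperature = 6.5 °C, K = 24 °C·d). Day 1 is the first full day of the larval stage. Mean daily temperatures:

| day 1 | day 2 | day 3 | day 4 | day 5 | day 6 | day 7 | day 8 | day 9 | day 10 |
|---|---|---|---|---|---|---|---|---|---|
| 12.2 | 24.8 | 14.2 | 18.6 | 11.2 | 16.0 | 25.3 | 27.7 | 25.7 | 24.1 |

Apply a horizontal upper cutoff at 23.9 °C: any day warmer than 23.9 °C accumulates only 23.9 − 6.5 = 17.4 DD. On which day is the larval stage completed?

day 3

Daily DD above 6.5 °C (capped at 17.4): 5.7, 17.4, 7.7, 12.1, 4.7, 9.5, 17.4, 17.4, 17.4, 17.4.
Cumulative: 5.7, 23.1, 30.8, 42.9, 47.6, 57.1, 74.5, 91.9, 109.3, 126.7.
The total first reaches 24 DD on day 3.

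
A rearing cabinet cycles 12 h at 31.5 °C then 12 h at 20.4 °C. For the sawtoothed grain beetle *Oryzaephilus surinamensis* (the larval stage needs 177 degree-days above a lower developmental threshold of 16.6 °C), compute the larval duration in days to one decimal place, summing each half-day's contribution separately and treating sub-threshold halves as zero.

18.9 days

Day half: max(0, 31.5 − 16.6) × 0.5 = 14.9 × 0.5 = 7.45 DD.
Night half: max(0, 20.4 − 16.6) × 0.5 = 3.8 × 0.5 = 1.90 DD.
Per 24 h: 9.35 DD/day.
Duration = 177 / 9.35 = 18.930 ≈ 18.9 days.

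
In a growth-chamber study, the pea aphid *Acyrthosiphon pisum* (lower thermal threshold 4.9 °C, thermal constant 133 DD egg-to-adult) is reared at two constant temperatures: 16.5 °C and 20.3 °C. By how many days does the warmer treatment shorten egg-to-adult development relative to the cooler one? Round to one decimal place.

2.8 days

At 16.5 °C: 133 / (16.5 − 4.9) = 133 / 11.6 = 11.466 d.
At 20.3 °C: 133 / (20.3 − 4.9) = 133 / 15.4 = 8.636 d.
Difference = |11.466 − 8.636| = 2.829 ≈ 2.8 days.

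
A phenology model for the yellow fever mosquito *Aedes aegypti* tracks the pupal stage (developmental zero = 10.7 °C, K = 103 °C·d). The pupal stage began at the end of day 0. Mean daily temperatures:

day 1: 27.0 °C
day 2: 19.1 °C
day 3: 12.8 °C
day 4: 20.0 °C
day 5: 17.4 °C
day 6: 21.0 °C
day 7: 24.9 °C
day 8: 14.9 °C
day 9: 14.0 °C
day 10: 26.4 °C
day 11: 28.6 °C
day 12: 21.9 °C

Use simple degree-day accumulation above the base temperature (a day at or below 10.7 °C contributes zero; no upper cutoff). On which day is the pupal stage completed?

Daily DD above 10.7 °C: 16.3, 8.4, 2.1, 9.3, 6.7, 10.3, 14.2, 4.2, 3.3, 15.7, 17.9, 11.2.
Cumulative: 16.3, 24.7, 26.8, 36.1, 42.8, 53.1, 67.3, 71.5, 74.8, 90.5, 108.4, 119.6.
The total first reaches 103 DD on day 11.

day 11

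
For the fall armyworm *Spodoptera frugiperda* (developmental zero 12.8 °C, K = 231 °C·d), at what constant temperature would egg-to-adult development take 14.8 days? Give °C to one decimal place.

Required daily accumulation = 231 / 14.8 = 15.608 DD/day.
T = T_base + 15.608 = 12.8 + 15.608 = 28.408 ≈ 28.4 °C.

28.4 °C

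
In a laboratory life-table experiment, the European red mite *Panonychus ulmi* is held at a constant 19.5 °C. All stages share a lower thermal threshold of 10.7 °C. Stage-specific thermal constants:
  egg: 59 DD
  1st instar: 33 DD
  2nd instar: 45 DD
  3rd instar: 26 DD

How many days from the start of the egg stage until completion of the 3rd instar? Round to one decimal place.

18.5 days

Daily accumulation at 19.5 °C = 19.5 − 10.7 = 8.8 DD/day.
Total K = 59 + 33 + 45 + 26 = 163 DD.
Total duration = 163 / 8.8 = 18.523 ≈ 18.5 days.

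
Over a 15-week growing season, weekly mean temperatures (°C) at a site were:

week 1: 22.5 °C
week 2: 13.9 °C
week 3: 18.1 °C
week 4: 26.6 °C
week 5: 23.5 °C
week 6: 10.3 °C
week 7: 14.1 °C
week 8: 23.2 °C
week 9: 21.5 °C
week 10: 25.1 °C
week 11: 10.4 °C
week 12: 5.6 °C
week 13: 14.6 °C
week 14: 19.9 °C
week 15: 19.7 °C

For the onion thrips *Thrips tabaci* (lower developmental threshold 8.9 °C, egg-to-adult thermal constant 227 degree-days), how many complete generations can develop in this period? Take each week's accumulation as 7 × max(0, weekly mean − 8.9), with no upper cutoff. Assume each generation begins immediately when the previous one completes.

Weekly DD (7 × max(0, T̄ − 8.9)): 95.2, 35.0, 64.4, 123.9, 102.2, 9.8, 36.4, 100.1, 88.2, 113.4, 10.5, 0.0, 39.9, 77.0, 75.6.
Season total = 971.6 DD.
Complete generations = ⌊971.6 / 227⌋ = 4.

4 generations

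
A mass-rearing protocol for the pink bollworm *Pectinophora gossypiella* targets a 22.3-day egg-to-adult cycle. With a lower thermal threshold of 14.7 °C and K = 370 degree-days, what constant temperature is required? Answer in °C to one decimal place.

31.3 °C

Required daily accumulation = 370 / 22.3 = 16.592 DD/day.
T = T_base + 16.592 = 14.7 + 16.592 = 31.292 ≈ 31.3 °C.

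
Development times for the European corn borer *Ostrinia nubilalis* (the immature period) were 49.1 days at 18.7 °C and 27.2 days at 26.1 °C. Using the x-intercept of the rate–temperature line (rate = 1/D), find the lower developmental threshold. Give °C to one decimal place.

9.5 °C

Linear rate model ⇒ the product D·(T − T_b) is constant across temperatures.
49.1·(18.7 − T_b) = 27.2·(26.1 − T_b)
T_b = (49.1·18.7 − 27.2·26.1) / (49.1 − 27.2) = 208.25 / 21.9 = 9.509 °C ≈ 9.5 °C.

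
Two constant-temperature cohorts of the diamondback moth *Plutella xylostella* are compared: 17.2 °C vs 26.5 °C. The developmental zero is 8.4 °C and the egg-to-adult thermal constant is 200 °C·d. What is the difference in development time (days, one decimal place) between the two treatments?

11.7 days

At 17.2 °C: 200 / (17.2 − 8.4) = 200 / 8.8 = 22.727 d.
At 26.5 °C: 200 / (26.5 − 8.4) = 200 / 18.1 = 11.050 d.
Difference = |22.727 − 11.050| = 11.678 ≈ 11.7 days.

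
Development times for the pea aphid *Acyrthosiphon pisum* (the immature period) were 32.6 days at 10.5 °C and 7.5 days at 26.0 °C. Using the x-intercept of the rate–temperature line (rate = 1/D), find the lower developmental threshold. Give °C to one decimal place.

Equal thermal constants: D₁(T₁ − T_b) = D₂(T₂ − T_b).
32.6·(10.5 − T_b) = 7.5·(26.0 − T_b)
T_b = (32.6·10.5 − 7.5·26.0) / (32.6 − 7.5) = 147.30 / 25.1 = 5.869 °C ≈ 5.9 °C.

5.9 °C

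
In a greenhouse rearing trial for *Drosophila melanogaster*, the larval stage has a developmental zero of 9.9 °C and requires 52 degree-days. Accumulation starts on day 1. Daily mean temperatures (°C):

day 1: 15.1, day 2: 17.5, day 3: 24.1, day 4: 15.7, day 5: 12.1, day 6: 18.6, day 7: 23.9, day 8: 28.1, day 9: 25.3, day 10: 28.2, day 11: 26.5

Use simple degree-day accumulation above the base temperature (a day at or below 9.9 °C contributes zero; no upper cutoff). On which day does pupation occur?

day 7

Daily DD above 9.9 °C: 5.2, 7.6, 14.2, 5.8, 2.2, 8.7, 14.0, 18.2, 15.4, 18.3, 16.6.
Cumulative: 5.2, 12.8, 27.0, 32.8, 35.0, 43.7, 57.7, 75.9, 91.3, 109.6, 126.2.
The total first reaches 52 DD on day 7.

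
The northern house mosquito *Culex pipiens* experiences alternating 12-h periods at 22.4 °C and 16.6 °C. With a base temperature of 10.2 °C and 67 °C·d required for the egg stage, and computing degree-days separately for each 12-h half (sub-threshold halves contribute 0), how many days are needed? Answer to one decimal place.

7.2 days

Day half: max(0, 22.4 − 10.2) × 0.5 = 12.2 × 0.5 = 6.10 DD.
Night half: max(0, 16.6 − 10.2) × 0.5 = 6.4 × 0.5 = 3.20 DD.
Per 24 h: 9.30 DD/day.
Duration = 67 / 9.30 = 7.204 ≈ 7.2 days.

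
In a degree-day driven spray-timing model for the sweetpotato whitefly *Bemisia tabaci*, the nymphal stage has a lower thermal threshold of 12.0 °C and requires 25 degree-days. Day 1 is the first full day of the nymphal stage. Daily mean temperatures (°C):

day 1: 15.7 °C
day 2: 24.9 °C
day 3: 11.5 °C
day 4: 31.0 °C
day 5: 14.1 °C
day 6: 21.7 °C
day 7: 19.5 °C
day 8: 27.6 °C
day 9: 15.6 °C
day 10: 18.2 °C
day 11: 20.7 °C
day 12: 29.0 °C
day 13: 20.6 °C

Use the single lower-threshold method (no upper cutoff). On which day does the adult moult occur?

day 4

Daily DD above 12.0 °C: 3.7, 12.9, 0.0, 19.0, 2.1, 9.7, 7.5, 15.6, 3.6, 6.2, 8.7, 17.0, 8.6.
Cumulative: 3.7, 16.6, 16.6, 35.6, 37.7, 47.4, 54.9, 70.5, 74.1, 80.3, 89.0, 106.0, 114.6.
The total first reaches 25 DD on day 4.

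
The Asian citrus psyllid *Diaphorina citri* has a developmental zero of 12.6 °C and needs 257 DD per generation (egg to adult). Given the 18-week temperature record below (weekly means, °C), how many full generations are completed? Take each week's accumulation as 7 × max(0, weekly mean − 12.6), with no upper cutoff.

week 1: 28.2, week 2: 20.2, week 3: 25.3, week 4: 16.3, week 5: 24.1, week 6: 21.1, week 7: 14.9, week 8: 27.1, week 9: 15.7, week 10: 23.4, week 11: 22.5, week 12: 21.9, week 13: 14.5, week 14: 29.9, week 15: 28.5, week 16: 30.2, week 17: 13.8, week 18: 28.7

Weekly DD (7 × max(0, T̄ − 12.6)): 109.2, 53.2, 88.9, 25.9, 80.5, 59.5, 16.1, 101.5, 21.7, 75.6, 69.3, 65.1, 13.3, 121.1, 111.3, 123.2, 8.4, 112.7.
Season total = 1256.5 DD.
Complete generations = ⌊1256.5 / 257⌋ = 4.

4 generations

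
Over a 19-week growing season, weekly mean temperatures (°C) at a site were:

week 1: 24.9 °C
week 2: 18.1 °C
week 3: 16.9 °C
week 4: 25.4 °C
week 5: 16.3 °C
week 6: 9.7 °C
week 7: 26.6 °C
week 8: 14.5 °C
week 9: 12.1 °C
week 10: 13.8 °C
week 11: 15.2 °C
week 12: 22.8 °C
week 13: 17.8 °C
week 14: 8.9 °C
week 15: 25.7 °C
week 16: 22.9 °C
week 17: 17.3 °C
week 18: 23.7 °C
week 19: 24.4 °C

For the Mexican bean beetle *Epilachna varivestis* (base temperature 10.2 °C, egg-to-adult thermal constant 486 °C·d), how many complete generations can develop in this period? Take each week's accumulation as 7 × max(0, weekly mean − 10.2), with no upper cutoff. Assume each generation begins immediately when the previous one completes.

Weekly DD (7 × max(0, T̄ − 10.2)): 102.9, 55.3, 46.9, 106.4, 42.7, 0.0, 114.8, 30.1, 13.3, 25.2, 35.0, 88.2, 53.2, 0.0, 108.5, 88.9, 49.7, 94.5, 99.4.
Season total = 1155.0 DD.
Complete generations = ⌊1155.0 / 486⌋ = 2.

2 generations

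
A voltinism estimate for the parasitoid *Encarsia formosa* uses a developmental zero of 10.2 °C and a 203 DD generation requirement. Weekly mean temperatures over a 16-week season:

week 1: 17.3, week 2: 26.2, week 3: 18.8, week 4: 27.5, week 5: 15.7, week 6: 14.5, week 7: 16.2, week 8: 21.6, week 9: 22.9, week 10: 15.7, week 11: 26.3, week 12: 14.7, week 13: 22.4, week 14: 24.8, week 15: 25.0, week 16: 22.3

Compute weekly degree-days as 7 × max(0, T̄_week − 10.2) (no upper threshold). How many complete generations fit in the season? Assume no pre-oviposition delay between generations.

5 generations

Weekly DD (7 × max(0, T̄ − 10.2)): 49.7, 112.0, 60.2, 121.1, 38.5, 30.1, 42.0, 79.8, 88.9, 38.5, 112.7, 31.5, 85.4, 102.2, 103.6, 84.7.
Season total = 1180.9 DD.
Complete generations = ⌊1180.9 / 203⌋ = 5.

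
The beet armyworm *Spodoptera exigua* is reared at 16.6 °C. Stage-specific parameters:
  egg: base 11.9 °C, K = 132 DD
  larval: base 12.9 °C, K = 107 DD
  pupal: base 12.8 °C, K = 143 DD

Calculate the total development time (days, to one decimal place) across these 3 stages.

94.6 days

egg: 132 / (16.6 − 11.9) = 132 / 4.7 = 28.085 d.
larval: 107 / (16.6 − 12.9) = 107 / 3.7 = 28.919 d.
pupal: 143 / (16.6 − 12.8) = 143 / 3.8 = 37.632 d.
Sum = 94.636 ≈ 94.6 days.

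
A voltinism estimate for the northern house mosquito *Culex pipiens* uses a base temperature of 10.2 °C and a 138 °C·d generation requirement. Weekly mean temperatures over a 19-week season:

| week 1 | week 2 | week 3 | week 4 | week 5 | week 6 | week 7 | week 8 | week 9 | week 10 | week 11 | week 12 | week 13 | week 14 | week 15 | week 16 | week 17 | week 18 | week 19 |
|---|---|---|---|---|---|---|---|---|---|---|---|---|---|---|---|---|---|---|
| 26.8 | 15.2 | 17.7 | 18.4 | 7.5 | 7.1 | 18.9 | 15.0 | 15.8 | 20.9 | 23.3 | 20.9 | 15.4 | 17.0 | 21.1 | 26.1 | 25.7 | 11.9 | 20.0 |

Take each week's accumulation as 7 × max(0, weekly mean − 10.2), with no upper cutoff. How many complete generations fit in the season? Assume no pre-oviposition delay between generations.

Weekly DD (7 × max(0, T̄ − 10.2)): 116.2, 35.0, 52.5, 57.4, 0.0, 0.0, 60.9, 33.6, 39.2, 74.9, 91.7, 74.9, 36.4, 47.6, 76.3, 111.3, 108.5, 11.9, 68.6.
Season total = 1096.9 DD.
Complete generations = ⌊1096.9 / 138⌋ = 7.

7 generations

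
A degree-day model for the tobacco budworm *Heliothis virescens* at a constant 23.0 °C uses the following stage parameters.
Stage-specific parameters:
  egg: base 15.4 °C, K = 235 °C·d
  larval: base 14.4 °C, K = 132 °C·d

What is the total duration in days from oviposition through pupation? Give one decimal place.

egg: 235 / (23.0 − 15.4) = 235 / 7.6 = 30.921 d.
larval: 132 / (23.0 − 14.4) = 132 / 8.6 = 15.349 d.
Sum = 46.270 ≈ 46.3 days.

46.3 days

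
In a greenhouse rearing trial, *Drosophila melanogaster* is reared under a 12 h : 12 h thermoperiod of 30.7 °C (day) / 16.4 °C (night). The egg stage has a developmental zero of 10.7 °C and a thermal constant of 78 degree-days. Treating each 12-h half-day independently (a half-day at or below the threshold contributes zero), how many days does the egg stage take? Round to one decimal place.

6.1 days

Day half: max(0, 30.7 − 10.7) × 0.5 = 20.0 × 0.5 = 10.00 DD.
Night half: max(0, 16.4 − 10.7) × 0.5 = 5.7 × 0.5 = 2.85 DD.
Per 24 h: 12.85 DD/day.
Duration = 78 / 12.85 = 6.070 ≈ 6.1 days.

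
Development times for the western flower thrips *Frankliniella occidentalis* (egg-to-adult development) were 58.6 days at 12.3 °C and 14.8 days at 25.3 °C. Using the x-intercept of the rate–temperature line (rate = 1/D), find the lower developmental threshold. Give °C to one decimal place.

Equal thermal constants: D₁(T₁ − T_b) = D₂(T₂ − T_b).
58.6·(12.3 − T_b) = 14.8·(25.3 − T_b)
T_b = (58.6·12.3 − 14.8·25.3) / (58.6 − 14.8) = 346.34 / 43.8 = 7.907 °C ≈ 7.9 °C.

7.9 °C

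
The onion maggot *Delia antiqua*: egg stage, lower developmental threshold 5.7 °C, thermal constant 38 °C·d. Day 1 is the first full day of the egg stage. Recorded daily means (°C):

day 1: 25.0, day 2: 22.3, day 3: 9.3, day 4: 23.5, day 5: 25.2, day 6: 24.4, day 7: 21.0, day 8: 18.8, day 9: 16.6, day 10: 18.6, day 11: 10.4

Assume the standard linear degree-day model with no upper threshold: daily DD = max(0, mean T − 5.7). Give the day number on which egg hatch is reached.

day 3

Daily DD above 5.7 °C: 19.3, 16.6, 3.6, 17.8, 19.5, 18.7, 15.3, 13.1, 10.9, 12.9, 4.7.
Cumulative: 19.3, 35.9, 39.5, 57.3, 76.8, 95.5, 110.8, 123.9, 134.8, 147.7, 152.4.
The total first reaches 38 DD on day 3.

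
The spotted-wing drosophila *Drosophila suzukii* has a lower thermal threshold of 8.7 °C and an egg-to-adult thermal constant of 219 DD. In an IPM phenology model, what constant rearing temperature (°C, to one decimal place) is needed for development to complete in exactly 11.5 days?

27.7 °C

Required daily accumulation = 219 / 11.5 = 19.043 DD/day.
T = T_base + 19.043 = 8.7 + 19.043 = 27.743 ≈ 27.7 °C.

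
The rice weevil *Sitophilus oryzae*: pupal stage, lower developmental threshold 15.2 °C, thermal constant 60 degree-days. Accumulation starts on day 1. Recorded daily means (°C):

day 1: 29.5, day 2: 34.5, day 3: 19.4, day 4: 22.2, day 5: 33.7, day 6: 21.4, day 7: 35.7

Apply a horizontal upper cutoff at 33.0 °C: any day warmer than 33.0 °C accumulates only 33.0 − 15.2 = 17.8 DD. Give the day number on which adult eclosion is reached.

Daily DD above 15.2 °C (capped at 17.8): 14.3, 17.8, 4.2, 7.0, 17.8, 6.2, 17.8.
Cumulative: 14.3, 32.1, 36.3, 43.3, 61.1, 67.3, 85.1.
The total first reaches 60 DD on day 5.

day 5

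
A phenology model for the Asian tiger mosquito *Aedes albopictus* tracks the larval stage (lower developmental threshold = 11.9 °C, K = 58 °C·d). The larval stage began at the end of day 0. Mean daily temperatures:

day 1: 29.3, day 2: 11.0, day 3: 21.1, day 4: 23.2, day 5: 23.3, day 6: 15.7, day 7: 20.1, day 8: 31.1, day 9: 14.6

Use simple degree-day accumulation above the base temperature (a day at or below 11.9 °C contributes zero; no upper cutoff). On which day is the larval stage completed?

Daily DD above 11.9 °C: 17.4, 0.0, 9.2, 11.3, 11.4, 3.8, 8.2, 19.2, 2.7.
Cumulative: 17.4, 17.4, 26.6, 37.9, 49.3, 53.1, 61.3, 80.5, 83.2.
The total first reaches 58 DD on day 7.

day 7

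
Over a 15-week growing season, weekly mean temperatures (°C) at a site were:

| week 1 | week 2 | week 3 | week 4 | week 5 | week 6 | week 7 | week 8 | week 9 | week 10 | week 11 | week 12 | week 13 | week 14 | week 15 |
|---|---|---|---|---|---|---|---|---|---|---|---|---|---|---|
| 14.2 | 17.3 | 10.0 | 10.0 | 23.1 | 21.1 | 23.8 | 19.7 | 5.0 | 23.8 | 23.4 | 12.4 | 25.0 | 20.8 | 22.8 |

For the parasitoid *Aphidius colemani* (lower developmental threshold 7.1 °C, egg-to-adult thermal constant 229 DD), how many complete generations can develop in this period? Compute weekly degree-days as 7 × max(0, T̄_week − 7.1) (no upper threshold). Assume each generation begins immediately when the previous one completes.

Weekly DD (7 × max(0, T̄ − 7.1)): 49.7, 71.4, 20.3, 20.3, 112.0, 98.0, 116.9, 88.2, 0.0, 116.9, 114.1, 37.1, 125.3, 95.9, 109.9.
Season total = 1176.0 DD.
Complete generations = ⌊1176.0 / 229⌋ = 5.

5 generations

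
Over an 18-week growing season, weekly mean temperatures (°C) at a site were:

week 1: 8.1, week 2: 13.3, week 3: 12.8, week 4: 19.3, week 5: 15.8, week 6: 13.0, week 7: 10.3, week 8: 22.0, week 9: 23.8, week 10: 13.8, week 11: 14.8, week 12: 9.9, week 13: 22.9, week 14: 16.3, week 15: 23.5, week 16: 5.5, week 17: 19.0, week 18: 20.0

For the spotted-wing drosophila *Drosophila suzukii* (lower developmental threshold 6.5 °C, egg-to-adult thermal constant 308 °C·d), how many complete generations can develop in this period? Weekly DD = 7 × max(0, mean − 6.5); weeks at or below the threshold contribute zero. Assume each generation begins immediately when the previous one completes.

3 generations

Weekly DD (7 × max(0, T̄ − 6.5)): 11.2, 47.6, 44.1, 89.6, 65.1, 45.5, 26.6, 108.5, 121.1, 51.1, 58.1, 23.8, 114.8, 68.6, 119.0, 0.0, 87.5, 94.5.
Season total = 1176.7 DD.
Complete generations = ⌊1176.7 / 308⌋ = 3.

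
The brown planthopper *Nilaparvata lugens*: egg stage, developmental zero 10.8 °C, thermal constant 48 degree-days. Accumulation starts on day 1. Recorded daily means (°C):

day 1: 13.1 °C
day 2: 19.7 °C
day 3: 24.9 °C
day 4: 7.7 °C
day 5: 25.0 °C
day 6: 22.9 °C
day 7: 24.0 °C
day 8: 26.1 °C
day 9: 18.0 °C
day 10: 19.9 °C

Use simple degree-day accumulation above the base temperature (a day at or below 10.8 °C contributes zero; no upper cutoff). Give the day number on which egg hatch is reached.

Daily DD above 10.8 °C: 2.3, 8.9, 14.1, 0.0, 14.2, 12.1, 13.2, 15.3, 7.2, 9.1.
Cumulative: 2.3, 11.2, 25.3, 25.3, 39.5, 51.6, 64.8, 80.1, 87.3, 96.4.
The total first reaches 48 DD on day 6.

day 6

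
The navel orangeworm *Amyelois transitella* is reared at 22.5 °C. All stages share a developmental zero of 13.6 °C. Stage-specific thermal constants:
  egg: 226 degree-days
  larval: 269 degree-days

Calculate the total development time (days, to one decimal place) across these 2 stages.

55.6 days

Daily accumulation at 22.5 °C = 22.5 − 13.6 = 8.9 DD/day.
Total K = 226 + 269 = 495 DD.
Total duration = 495 / 8.9 = 55.618 ≈ 55.6 days.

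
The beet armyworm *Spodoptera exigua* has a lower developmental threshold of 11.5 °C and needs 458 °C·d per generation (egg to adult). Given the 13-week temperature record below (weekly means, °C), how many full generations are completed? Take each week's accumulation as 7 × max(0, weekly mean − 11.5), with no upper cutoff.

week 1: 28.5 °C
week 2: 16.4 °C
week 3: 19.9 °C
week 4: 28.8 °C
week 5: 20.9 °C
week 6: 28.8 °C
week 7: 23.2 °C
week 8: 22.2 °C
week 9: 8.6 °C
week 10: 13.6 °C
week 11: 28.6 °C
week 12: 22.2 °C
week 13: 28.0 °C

2 generations

Weekly DD (7 × max(0, T̄ − 11.5)): 119.0, 34.3, 58.8, 121.1, 65.8, 121.1, 81.9, 74.9, 0.0, 14.7, 119.7, 74.9, 115.5.
Season total = 1001.7 DD.
Complete generations = ⌊1001.7 / 458⌋ = 2.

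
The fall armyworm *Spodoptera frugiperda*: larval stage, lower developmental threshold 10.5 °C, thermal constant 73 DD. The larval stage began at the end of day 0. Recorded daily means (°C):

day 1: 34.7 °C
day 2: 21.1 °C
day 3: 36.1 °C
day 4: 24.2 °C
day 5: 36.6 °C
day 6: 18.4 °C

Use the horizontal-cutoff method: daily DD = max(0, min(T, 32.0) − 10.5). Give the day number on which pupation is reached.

Daily DD above 10.5 °C (capped at 21.5): 21.5, 10.6, 21.5, 13.7, 21.5, 7.9.
Cumulative: 21.5, 32.1, 53.6, 67.3, 88.8, 96.7.
The total first reaches 73 DD on day 5.

day 5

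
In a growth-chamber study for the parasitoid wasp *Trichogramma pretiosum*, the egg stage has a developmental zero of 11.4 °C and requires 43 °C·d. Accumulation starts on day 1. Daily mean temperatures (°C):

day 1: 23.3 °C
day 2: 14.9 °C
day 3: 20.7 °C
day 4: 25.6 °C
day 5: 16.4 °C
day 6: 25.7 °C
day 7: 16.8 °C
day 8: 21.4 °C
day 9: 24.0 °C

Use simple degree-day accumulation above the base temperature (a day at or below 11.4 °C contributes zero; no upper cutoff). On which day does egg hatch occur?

Daily DD above 11.4 °C: 11.9, 3.5, 9.3, 14.2, 5.0, 14.3, 5.4, 10.0, 12.6.
Cumulative: 11.9, 15.4, 24.7, 38.9, 43.9, 58.2, 63.6, 73.6, 86.2.
The total first reaches 43 DD on day 5.

day 5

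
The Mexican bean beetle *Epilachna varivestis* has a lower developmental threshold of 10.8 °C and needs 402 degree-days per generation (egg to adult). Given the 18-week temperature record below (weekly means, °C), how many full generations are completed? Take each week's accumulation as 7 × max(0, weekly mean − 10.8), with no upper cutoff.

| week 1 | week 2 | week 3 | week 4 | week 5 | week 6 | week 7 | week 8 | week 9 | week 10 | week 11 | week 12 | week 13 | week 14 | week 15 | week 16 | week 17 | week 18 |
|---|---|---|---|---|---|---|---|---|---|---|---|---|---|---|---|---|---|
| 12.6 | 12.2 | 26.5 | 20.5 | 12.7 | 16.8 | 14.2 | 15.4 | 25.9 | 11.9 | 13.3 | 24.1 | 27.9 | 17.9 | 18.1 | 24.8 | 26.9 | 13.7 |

Weekly DD (7 × max(0, T̄ − 10.8)): 12.6, 9.8, 109.9, 67.9, 13.3, 42.0, 23.8, 32.2, 105.7, 7.7, 17.5, 93.1, 119.7, 49.7, 51.1, 98.0, 112.7, 20.3.
Season total = 987.0 DD.
Complete generations = ⌊987.0 / 402⌋ = 2.

2 generations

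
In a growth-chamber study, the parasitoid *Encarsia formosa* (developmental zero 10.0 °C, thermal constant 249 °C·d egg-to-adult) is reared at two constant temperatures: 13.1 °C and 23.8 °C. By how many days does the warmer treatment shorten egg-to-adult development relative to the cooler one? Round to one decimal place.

62.3 days

At 13.1 °C: 249 / (13.1 − 10.0) = 249 / 3.1 = 80.323 d.
At 23.8 °C: 249 / (23.8 − 10.0) = 249 / 13.8 = 18.043 d.
Difference = |80.323 − 18.043| = 62.279 ≈ 62.3 days.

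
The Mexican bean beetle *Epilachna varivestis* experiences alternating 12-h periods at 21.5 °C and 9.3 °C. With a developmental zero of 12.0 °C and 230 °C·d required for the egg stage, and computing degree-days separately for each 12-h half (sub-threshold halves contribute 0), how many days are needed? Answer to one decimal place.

Day half: max(0, 21.5 − 12.0) × 0.5 = 9.5 × 0.5 = 4.75 DD.
Night half: max(0, 9.3 − 12.0) × 0.5 = 0.0 × 0.5 = 0.00 DD.
Per 24 h: 4.75 DD/day.
Duration = 230 / 4.75 = 48.421 ≈ 48.4 days.

48.4 days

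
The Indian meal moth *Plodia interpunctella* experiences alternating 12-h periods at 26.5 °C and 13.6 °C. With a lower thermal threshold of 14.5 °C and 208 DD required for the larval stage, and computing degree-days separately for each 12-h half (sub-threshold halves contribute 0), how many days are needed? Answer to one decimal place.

Day half: max(0, 26.5 − 14.5) × 0.5 = 12.0 × 0.5 = 6.00 DD.
Night half: max(0, 13.6 − 14.5) × 0.5 = 0.0 × 0.5 = 0.00 DD.
Per 24 h: 6.00 DD/day.
Duration = 208 / 6.00 = 34.667 ≈ 34.7 days.

34.7 days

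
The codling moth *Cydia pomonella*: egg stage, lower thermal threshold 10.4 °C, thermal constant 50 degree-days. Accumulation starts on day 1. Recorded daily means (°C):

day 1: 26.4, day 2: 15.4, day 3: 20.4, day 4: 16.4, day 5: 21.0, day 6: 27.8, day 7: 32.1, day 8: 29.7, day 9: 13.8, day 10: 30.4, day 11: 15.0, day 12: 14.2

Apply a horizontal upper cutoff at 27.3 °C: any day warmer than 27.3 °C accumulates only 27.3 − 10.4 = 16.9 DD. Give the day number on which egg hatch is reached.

Daily DD above 10.4 °C (capped at 16.9): 16.0, 5.0, 10.0, 6.0, 10.6, 16.9, 16.9, 16.9, 3.4, 16.9, 4.6, 3.8.
Cumulative: 16.0, 21.0, 31.0, 37.0, 47.6, 64.5, 81.4, 98.3, 101.7, 118.6, 123.2, 127.0.
The total first reaches 50 DD on day 6.

day 6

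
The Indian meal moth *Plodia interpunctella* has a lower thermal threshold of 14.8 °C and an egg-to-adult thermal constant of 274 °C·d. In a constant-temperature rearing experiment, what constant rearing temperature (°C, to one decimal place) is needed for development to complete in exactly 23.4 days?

Required daily accumulation = 274 / 23.4 = 11.709 DD/day.
T = T_base + 11.709 = 14.8 + 11.709 = 26.509 ≈ 26.5 °C.

26.5 °C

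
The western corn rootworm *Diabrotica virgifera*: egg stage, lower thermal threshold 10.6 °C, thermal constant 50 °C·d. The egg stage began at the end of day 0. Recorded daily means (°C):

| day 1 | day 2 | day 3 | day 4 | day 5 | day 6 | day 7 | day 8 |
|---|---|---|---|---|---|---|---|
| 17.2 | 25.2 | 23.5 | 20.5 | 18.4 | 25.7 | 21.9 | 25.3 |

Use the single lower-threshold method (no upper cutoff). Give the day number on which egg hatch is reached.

Daily DD above 10.6 °C: 6.6, 14.6, 12.9, 9.9, 7.8, 15.1, 11.3, 14.7.
Cumulative: 6.6, 21.2, 34.1, 44.0, 51.8, 66.9, 78.2, 92.9.
The total first reaches 50 DD on day 5.

day 5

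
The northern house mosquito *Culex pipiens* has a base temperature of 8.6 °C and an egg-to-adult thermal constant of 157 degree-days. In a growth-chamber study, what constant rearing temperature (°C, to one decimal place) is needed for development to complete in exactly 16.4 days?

18.2 °C

Required daily accumulation = 157 / 16.4 = 9.573 DD/day.
T = T_base + 9.573 = 8.6 + 9.573 = 18.173 ≈ 18.2 °C.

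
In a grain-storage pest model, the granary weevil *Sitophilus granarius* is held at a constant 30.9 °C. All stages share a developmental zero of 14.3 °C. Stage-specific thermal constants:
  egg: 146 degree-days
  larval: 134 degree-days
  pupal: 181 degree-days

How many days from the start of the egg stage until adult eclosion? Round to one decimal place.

Daily accumulation at 30.9 °C = 30.9 − 14.3 = 16.6 DD/day.
Total K = 146 + 134 + 181 = 461 DD.
Total duration = 461 / 16.6 = 27.771 ≈ 27.8 days.

27.8 days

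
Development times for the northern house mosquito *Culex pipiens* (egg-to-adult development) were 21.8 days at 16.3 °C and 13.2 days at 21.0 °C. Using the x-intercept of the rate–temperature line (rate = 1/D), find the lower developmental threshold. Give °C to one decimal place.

Under the model K = D·(T − T_b), so D₁·(T₁ − T_b) = D₂·(T₂ − T_b).
21.8·(16.3 − T_b) = 13.2·(21.0 − T_b)
T_b = (21.8·16.3 − 13.2·21.0) / (21.8 − 13.2) = 78.14 / 8.6 = 9.086 °C ≈ 9.1 °C.

9.1 °C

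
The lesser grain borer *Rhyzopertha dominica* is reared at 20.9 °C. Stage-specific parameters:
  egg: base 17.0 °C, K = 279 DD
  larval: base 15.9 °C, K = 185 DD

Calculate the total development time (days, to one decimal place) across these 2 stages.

egg: 279 / (20.9 − 17.0) = 279 / 3.9 = 71.538 d.
larval: 185 / (20.9 − 15.9) = 185 / 5.0 = 37.000 d.
Sum = 108.538 ≈ 108.5 days.

108.5 days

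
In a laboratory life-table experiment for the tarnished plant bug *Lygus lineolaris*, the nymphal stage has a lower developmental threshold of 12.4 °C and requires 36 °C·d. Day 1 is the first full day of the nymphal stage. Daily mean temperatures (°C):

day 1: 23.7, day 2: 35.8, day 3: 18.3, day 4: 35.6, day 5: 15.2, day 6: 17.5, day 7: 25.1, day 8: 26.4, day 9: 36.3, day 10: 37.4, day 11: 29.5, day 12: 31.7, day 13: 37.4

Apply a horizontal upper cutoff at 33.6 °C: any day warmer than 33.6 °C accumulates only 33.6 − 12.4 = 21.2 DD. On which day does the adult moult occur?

Daily DD above 12.4 °C (capped at 21.2): 11.3, 21.2, 5.9, 21.2, 2.8, 5.1, 12.7, 14.0, 21.2, 21.2, 17.1, 19.3, 21.2.
Cumulative: 11.3, 32.5, 38.4, 59.6, 62.4, 67.5, 80.2, 94.2, 115.4, 136.6, 153.7, 173.0, 194.2.
The total first reaches 36 DD on day 3.

day 3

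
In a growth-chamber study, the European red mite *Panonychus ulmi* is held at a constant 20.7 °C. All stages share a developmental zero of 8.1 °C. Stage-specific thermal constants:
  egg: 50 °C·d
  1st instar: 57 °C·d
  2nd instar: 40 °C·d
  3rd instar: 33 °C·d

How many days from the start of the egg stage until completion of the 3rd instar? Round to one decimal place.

Daily accumulation at 20.7 °C = 20.7 − 8.1 = 12.6 DD/day.
Total K = 50 + 57 + 40 + 33 = 180 DD.
Total duration = 180 / 12.6 = 14.286 ≈ 14.3 days.

14.3 days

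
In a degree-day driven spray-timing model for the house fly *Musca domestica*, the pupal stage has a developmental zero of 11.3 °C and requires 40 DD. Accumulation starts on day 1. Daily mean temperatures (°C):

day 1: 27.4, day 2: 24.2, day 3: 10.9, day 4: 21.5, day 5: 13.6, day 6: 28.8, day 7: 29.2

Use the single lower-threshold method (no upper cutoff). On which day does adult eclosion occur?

day 5

Daily DD above 11.3 °C: 16.1, 12.9, 0.0, 10.2, 2.3, 17.5, 17.9.
Cumulative: 16.1, 29.0, 29.0, 39.2, 41.5, 59.0, 76.9.
The total first reaches 40 DD on day 5.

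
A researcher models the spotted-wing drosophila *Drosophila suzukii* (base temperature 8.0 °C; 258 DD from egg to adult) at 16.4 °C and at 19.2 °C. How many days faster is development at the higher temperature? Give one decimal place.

At 16.4 °C: 258 / (16.4 − 8.0) = 258 / 8.4 = 30.714 d.
At 19.2 °C: 258 / (19.2 − 8.0) = 258 / 11.2 = 23.036 d.
Difference = |30.714 − 23.036| = 7.679 ≈ 7.7 days.

7.7 days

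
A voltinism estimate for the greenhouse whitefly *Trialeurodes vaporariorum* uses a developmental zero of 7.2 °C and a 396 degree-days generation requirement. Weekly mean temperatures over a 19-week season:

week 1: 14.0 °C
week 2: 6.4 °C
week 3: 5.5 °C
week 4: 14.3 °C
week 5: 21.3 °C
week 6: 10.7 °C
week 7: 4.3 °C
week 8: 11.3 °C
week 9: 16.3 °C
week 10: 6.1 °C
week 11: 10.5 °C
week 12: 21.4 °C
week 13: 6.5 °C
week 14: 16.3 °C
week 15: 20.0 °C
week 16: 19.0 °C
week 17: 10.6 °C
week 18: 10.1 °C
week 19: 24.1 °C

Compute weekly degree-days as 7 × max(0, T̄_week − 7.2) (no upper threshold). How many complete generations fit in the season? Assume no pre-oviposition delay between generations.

2 generations

Weekly DD (7 × max(0, T̄ − 7.2)): 47.6, 0.0, 0.0, 49.7, 98.7, 24.5, 0.0, 28.7, 63.7, 0.0, 23.1, 99.4, 0.0, 63.7, 89.6, 82.6, 23.8, 20.3, 118.3.
Season total = 833.7 DD.
Complete generations = ⌊833.7 / 396⌋ = 2.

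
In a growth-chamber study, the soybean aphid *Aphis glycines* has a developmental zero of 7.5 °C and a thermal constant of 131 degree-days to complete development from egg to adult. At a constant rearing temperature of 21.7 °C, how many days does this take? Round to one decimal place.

9.2 days

Daily accumulation = 21.7 − 7.5 = 14.2 DD/day.
Duration = 131 / 14.2 = 9.225 ≈ 9.2 days.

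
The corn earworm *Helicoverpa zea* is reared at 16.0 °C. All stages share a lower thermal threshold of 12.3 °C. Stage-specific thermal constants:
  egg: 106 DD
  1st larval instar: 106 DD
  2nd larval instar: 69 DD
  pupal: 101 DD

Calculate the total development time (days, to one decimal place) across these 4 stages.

Daily accumulation at 16.0 °C = 16.0 − 12.3 = 3.7 DD/day.
Total K = 106 + 106 + 69 + 101 = 382 DD.
Total duration = 382 / 3.7 = 103.243 ≈ 103.2 days.

103.2 days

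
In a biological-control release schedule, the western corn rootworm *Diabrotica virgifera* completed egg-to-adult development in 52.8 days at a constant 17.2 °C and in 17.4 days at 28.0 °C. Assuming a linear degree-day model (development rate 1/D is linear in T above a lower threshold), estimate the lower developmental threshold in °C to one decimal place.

Linear rate model ⇒ the product D·(T − T_b) is constant across temperatures.
52.8·(17.2 − T_b) = 17.4·(28.0 − T_b)
T_b = (52.8·17.2 − 17.4·28.0) / (52.8 − 17.4) = 420.96 / 35.4 = 11.892 °C ≈ 11.9 °C.

11.9 °C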